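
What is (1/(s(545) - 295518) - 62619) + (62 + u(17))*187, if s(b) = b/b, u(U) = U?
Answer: -14139306383/295517 ≈ -47846.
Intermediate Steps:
s(b) = 1
(1/(s(545) - 295518) - 62619) + (62 + u(17))*187 = (1/(1 - 295518) - 62619) + (62 + 17)*187 = (1/(-295517) - 62619) + 79*187 = (-1/295517 - 62619) + 14773 = -18504979024/295517 + 14773 = -14139306383/295517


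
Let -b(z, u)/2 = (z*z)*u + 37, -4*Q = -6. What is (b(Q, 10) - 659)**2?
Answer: 605284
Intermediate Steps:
Q = 3/2 (Q = -1/4*(-6) = 3/2 ≈ 1.5000)
b(z, u) = -74 - 2*u*z**2 (b(z, u) = -2*((z*z)*u + 37) = -2*(z**2*u + 37) = -2*(u*z**2 + 37) = -2*(37 + u*z**2) = -74 - 2*u*z**2)
(b(Q, 10) - 659)**2 = ((-74 - 2*10*(3/2)**2) - 659)**2 = ((-74 - 2*10*9/4) - 659)**2 = ((-74 - 45) - 659)**2 = (-119 - 659)**2 = (-778)**2 = 605284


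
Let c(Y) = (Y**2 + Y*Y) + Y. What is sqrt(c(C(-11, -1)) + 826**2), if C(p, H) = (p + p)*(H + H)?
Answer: 4*sqrt(42887) ≈ 828.37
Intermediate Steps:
C(p, H) = 4*H*p (C(p, H) = (2*p)*(2*H) = 4*H*p)
c(Y) = Y + 2*Y**2 (c(Y) = (Y**2 + Y**2) + Y = 2*Y**2 + Y = Y + 2*Y**2)
sqrt(c(C(-11, -1)) + 826**2) = sqrt((4*(-1)*(-11))*(1 + 2*(4*(-1)*(-11))) + 826**2) = sqrt(44*(1 + 2*44) + 682276) = sqrt(44*(1 + 88) + 682276) = sqrt(44*89 + 682276) = sqrt(3916 + 682276) = sqrt(686192) = 4*sqrt(42887)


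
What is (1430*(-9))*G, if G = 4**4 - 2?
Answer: -3268980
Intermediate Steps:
G = 254 (G = 256 - 2 = 254)
(1430*(-9))*G = (1430*(-9))*254 = -12870*254 = -3268980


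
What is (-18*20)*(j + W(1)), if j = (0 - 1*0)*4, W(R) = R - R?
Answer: 0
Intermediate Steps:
W(R) = 0
j = 0 (j = (0 + 0)*4 = 0*4 = 0)
(-18*20)*(j + W(1)) = (-18*20)*(0 + 0) = -360*0 = 0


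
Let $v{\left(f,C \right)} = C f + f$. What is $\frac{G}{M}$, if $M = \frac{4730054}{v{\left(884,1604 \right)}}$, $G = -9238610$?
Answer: $- \frac{6553962320100}{2365027} \approx -2.7712 \cdot 10^{6}$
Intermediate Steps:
$v{\left(f,C \right)} = f + C f$
$M = \frac{2365027}{709410}$ ($M = \frac{4730054}{884 \left(1 + 1604\right)} = \frac{4730054}{884 \cdot 1605} = \frac{4730054}{1418820} = 4730054 \cdot \frac{1}{1418820} = \frac{2365027}{709410} \approx 3.3338$)
$\frac{G}{M} = - \frac{9238610}{\frac{2365027}{709410}} = \left(-9238610\right) \frac{709410}{2365027} = - \frac{6553962320100}{2365027}$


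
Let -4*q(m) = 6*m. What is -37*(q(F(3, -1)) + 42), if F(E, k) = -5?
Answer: -3663/2 ≈ -1831.5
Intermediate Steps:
q(m) = -3*m/2
-37*(q(F(3, -1)) + 42) = -37*(-3/2*(-5) + 42) = -37*(15/2 + 42) = -37*99/2 = -3663/2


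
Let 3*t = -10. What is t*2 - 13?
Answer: -59/3 ≈ -19.667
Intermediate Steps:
t = -10/3 (t = (1/3)*(-10) = -10/3 ≈ -3.3333)
t*2 - 13 = -10/3*2 - 13 = -20/3 - 13 = -59/3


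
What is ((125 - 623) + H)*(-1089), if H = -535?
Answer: 1124937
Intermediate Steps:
((125 - 623) + H)*(-1089) = ((125 - 623) - 535)*(-1089) = (-498 - 535)*(-1089) = -1033*(-1089) = 1124937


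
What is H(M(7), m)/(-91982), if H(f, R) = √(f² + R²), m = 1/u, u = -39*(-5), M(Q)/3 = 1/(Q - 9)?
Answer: -√342229/35872980 ≈ -1.6308e-5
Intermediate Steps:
M(Q) = 3/(-9 + Q) (M(Q) = 3/(Q - 9) = 3/(-9 + Q))
u = 195
m = 1/195 ≈ 0.0051282
H(f, R) = √(R² + f²)
H(M(7), m)/(-91982) = √((1/195)² + (3/(-9 + 7))²)/(-91982) = √(1/38025 + (3/(-2))²)*(-1/91982) = √(1/38025 + (3*(-½))²)*(-1/91982) = √(1/38025 + (-3/2)²)*(-1/91982) = √(1/38025 + 9/4)*(-1/91982) = √(342229/152100)*(-1/91982) = (√342229/390)*(-1/91982) = -√342229/35872980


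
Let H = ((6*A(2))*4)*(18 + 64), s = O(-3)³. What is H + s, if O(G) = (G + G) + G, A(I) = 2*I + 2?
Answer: 11079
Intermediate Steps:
A(I) = 2 + 2*I
O(G) = 3*G (O(G) = 2*G + G = 3*G)
s = -729 (s = (3*(-3))³ = (-9)³ = -729)
H = 11808 (H = ((6*(2 + 2*2))*4)*(18 + 64) = ((6*(2 + 4))*4)*82 = ((6*6)*4)*82 = (36*4)*82 = 144*82 = 11808)
H + s = 11808 - 729 = 11079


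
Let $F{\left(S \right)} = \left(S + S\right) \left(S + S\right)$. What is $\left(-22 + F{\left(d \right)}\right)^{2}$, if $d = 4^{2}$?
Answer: $1004004$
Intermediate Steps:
$d = 16$
$F{\left(S \right)} = 4 S^{2}$ ($F{\left(S \right)} = 2 S 2 S = 4 S^{2}$)
$\left(-22 + F{\left(d \right)}\right)^{2} = \left(-22 + 4 \cdot 16^{2}\right)^{2} = \left(-22 + 4 \cdot 256\right)^{2} = \left(-22 + 1024\right)^{2} = 1002^{2} = 1004004$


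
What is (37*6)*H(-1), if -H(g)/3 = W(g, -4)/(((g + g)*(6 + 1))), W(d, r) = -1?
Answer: -333/7 ≈ -47.571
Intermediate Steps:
H(g) = 3/(14*g) (H(g) = -(-3)/((g + g)*(6 + 1)) = -(-3)/((2*g)*7) = -(-3)/(14*g) = 3/(14*g))
(37*6)*H(-1) = (37*6)*((3/14)/(-1)) = 222*((3/14)*(-1)) = 222*(-3/14) = -333/7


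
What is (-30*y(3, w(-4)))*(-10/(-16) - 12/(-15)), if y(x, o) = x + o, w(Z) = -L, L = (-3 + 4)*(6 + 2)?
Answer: 855/4 ≈ 213.75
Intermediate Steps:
L = 8 (L = 1*8 = 8)
w(Z) = -8 (w(Z) = -1*8 = -8)
y(x, o) = o + x
(-30*y(3, w(-4)))*(-10/(-16) - 12/(-15)) = (-30*(-8 + 3))*(-10/(-16) - 12/(-15)) = (-30*(-5))*(-10*(-1/16) - 12*(-1/15)) = 150*(5/8 + ⅘) = 150*(57/40) = 855/4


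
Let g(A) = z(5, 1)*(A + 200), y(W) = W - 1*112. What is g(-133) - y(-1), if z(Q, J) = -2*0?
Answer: 113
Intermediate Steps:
z(Q, J) = 0
y(W) = -112 + W (y(W) = W - 112 = -112 + W)
g(A) = 0 (g(A) = 0*(A + 200) = 0*(200 + A) = 0)
g(-133) - y(-1) = 0 - (-112 - 1) = 0 - 1*(-113) = 0 + 113 = 113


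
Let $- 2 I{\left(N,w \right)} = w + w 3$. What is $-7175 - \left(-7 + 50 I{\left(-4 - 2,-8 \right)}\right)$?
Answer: $-7968$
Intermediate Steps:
$I{\left(N,w \right)} = - 2 w$ ($I{\left(N,w \right)} = - \frac{w + w 3}{2} = - \frac{w + 3 w}{2} = - \frac{4 w}{2} = - 2 w$)
$-7175 - \left(-7 + 50 I{\left(-4 - 2,-8 \right)}\right) = -7175 + \left(- 50 \left(\left(-2\right) \left(-8\right)\right) + 7\right) = -7175 + \left(\left(-50\right) 16 + 7\right) = -7175 + \left(-800 + 7\right) = -7175 - 793 = -7968$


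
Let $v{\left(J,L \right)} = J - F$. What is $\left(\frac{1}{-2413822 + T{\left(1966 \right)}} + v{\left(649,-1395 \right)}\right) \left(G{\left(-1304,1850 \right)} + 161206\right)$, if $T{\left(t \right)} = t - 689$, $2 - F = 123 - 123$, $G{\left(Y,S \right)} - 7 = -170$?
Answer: $\frac{251374694268402}{2412545} \approx 1.0419 \cdot 10^{8}$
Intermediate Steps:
$G{\left(Y,S \right)} = -163$ ($G{\left(Y,S \right)} = 7 - 170 = -163$)
$F = 2$ ($F = 2 - \left(123 - 123\right) = 2 - 0 = 2 + 0 = 2$)
$T{\left(t \right)} = -689 + t$
$v{\left(J,L \right)} = -2 + J$ ($v{\left(J,L \right)} = J - 2 = -2 + J$)
$\left(\frac{1}{-2413822 + T{\left(1966 \right)}} + v{\left(649,-1395 \right)}\right) \left(G{\left(-1304,1850 \right)} + 161206\right) = \left(\frac{1}{-2413822 + \left(-689 + 1966\right)} + \left(-2 + 649\right)\right) \left(-163 + 161206\right) = \left(\frac{1}{-2413822 + 1277} + 647\right) 161043 = \left(\frac{1}{-2412545} + 647\right) 161043 = \left(- \frac{1}{2412545} + 647\right) 161043 = \frac{1560916614}{2412545} \cdot 161043 = \frac{251374694268402}{2412545}$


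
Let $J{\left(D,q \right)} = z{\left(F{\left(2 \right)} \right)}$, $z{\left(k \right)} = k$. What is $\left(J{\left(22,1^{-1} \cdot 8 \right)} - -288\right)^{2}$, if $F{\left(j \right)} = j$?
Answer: $84100$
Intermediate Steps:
$J{\left(D,q \right)} = 2$
$\left(J{\left(22,1^{-1} \cdot 8 \right)} - -288\right)^{2} = \left(2 - -288\right)^{2} = \left(2 + 288\right)^{2} = 290^{2} = 84100$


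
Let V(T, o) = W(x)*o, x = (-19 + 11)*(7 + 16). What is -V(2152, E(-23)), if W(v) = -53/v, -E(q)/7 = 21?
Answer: 7791/184 ≈ 42.342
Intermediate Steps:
E(q) = -147 (E(q) = -7*21 = -147)
x = -184 (x = -8*23 = -184)
V(T, o) = 53*o/184 (V(T, o) = (-53/(-184))*o = (-53*(-1/184))*o = 53*o/184)
-V(2152, E(-23)) = -53*(-147)/184 = -1*(-7791/184) = 7791/184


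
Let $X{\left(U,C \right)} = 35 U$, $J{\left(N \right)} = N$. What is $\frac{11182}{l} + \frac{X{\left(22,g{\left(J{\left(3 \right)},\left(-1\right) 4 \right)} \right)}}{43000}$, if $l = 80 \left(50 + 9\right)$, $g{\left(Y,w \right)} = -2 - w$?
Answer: $\frac{1211151}{507400} \approx 2.387$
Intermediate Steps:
$l = 4720$ ($l = 80 \cdot 59 = 4720$)
$\frac{11182}{l} + \frac{X{\left(22,g{\left(J{\left(3 \right)},\left(-1\right) 4 \right)} \right)}}{43000} = \frac{11182}{4720} + \frac{35 \cdot 22}{43000} = 11182 \cdot \frac{1}{4720} + 770 \cdot \frac{1}{43000} = \frac{5591}{2360} + \frac{77}{4300} = \frac{1211151}{507400}$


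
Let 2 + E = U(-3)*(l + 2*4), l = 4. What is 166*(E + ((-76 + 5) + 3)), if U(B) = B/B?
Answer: -9628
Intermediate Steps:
U(B) = 1
E = 10 (E = -2 + 1*(4 + 2*4) = -2 + 1*(4 + 8) = -2 + 1*12 = -2 + 12 = 10)
166*(E + ((-76 + 5) + 3)) = 166*(10 + ((-76 + 5) + 3)) = 166*(10 + (-71 + 3)) = 166*(10 - 68) = 166*(-58) = -9628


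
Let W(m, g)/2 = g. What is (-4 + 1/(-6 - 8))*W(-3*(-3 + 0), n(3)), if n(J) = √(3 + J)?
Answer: -57*√6/7 ≈ -19.946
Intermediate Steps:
W(m, g) = 2*g
(-4 + 1/(-6 - 8))*W(-3*(-3 + 0), n(3)) = (-4 + 1/(-6 - 8))*(2*√(3 + 3)) = (-4 + 1/(-14))*(2*√6) = (-4 - 1/14)*(2*√6) = -57*√6/7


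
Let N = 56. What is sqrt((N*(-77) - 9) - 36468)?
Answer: I*sqrt(40789) ≈ 201.96*I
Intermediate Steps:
sqrt((N*(-77) - 9) - 36468) = sqrt((56*(-77) - 9) - 36468) = sqrt((-4312 - 9) - 36468) = sqrt(-4321 - 36468) = sqrt(-40789) = I*sqrt(40789)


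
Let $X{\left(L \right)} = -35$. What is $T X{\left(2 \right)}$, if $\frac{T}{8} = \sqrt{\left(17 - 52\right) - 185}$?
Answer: $- 560 i \sqrt{55} \approx - 4153.1 i$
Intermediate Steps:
$T = 16 i \sqrt{55}$ ($T = 8 \sqrt{\left(17 - 52\right) - 185} = 8 \sqrt{-35 - 185} = 8 \sqrt{-220} = 8 \cdot 2 i \sqrt{55} = 16 i \sqrt{55} \approx 118.66 i$)
$T X{\left(2 \right)} = 16 i \sqrt{55} \left(-35\right) = - 560 i \sqrt{55}$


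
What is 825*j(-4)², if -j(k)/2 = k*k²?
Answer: 13516800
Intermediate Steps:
j(k) = -2*k³ (j(k) = -2*k*k² = -2*k³)
825*j(-4)² = 825*(-2*(-4)³)² = 825*(-2*(-64))² = 825*128² = 825*16384 = 13516800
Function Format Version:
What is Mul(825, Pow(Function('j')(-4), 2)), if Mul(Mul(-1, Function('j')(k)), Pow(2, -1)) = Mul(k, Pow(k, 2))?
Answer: 13516800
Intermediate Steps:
Function('j')(k) = Mul(-2, Pow(k, 3)) (Function('j')(k) = Mul(-2, Mul(k, Pow(k, 2))) = Mul(-2, Pow(k, 3)))
Mul(825, Pow(Function('j')(-4), 2)) = Mul(825, Pow(Mul(-2, Pow(-4, 3)), 2)) = Mul(825, Pow(Mul(-2, -64), 2)) = Mul(825, Pow(128, 2)) = Mul(825, 16384) = 13516800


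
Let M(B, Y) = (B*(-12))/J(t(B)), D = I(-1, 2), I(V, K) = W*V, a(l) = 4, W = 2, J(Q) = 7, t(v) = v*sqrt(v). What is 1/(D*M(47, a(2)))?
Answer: 7/1128 ≈ 0.0062057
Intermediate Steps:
t(v) = v**(3/2)
I(V, K) = 2*V
D = -2 (D = 2*(-1) = -2)
M(B, Y) = -12*B/7 (M(B, Y) = (B*(-12))/7 = -12*B*(1/7) = -12*B/7)
1/(D*M(47, a(2))) = 1/(-(-24)*47/7) = 1/(-2*(-564/7)) = 1/(1128/7) = 7/1128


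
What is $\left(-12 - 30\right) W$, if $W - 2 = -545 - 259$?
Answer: $33684$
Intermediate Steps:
$W = -802$ ($W = 2 - 804 = -802$)
$\left(-12 - 30\right) W = \left(-12 - 30\right) \left(-802\right) = \left(-42\right) \left(-802\right) = 33684$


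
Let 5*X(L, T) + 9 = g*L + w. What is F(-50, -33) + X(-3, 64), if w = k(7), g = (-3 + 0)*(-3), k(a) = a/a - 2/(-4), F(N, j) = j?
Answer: -399/10 ≈ -39.900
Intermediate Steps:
k(a) = 3/2 (k(a) = 1 - 2*(-1/4) = 1 + 1/2 = 3/2)
g = 9 (g = -3*(-3) = 9)
w = 3/2 ≈ 1.5000
X(L, T) = -3/2 + 9*L/5 (X(L, T) = -9/5 + (9*L + 3/2)/5 = -9/5 + (3/2 + 9*L)/5 = -9/5 + (3/10 + 9*L/5) = -3/2 + 9*L/5)
F(-50, -33) + X(-3, 64) = -33 + (-3/2 + (9/5)*(-3)) = -33 + (-3/2 - 27/5) = -33 - 69/10 = -399/10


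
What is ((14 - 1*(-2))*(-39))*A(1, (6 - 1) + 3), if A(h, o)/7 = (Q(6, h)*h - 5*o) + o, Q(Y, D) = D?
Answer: 135408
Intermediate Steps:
A(h, o) = -28*o + 7*h² (A(h, o) = 7*((h*h - 5*o) + o) = 7*((h² - 5*o) + o) = 7*(h² - 4*o) = -28*o + 7*h²)
((14 - 1*(-2))*(-39))*A(1, (6 - 1) + 3) = ((14 - 1*(-2))*(-39))*(-28*((6 - 1) + 3) + 7*1²) = ((14 + 2)*(-39))*(-28*(5 + 3) + 7*1) = (16*(-39))*(-28*8 + 7) = -624*(-224 + 7) = -624*(-217) = 135408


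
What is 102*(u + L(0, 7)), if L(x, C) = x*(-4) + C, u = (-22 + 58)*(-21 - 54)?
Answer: -274686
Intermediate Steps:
u = -2700 (u = 36*(-75) = -2700)
L(x, C) = C - 4*x (L(x, C) = -4*x + C = C - 4*x)
102*(u + L(0, 7)) = 102*(-2700 + (7 - 4*0)) = 102*(-2700 + (7 + 0)) = 102*(-2700 + 7) = 102*(-2693) = -274686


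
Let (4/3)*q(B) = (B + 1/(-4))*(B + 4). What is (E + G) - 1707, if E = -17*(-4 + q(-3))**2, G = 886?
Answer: -390529/256 ≈ -1525.5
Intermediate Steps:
q(B) = 3*(4 + B)*(-1/4 + B)/4 (q(B) = 3*((B + 1/(-4))*(B + 4))/4 = 3*((B - 1/4)*(4 + B))/4 = 3*((-1/4 + B)*(4 + B))/4 = 3*((4 + B)*(-1/4 + B))/4 = 3*(4 + B)*(-1/4 + B)/4)
E = -180353/256 (E = -17*(-4 + (-3/4 + (3/4)*(-3)**2 + (45/16)*(-3)))**2 = -17*(-4 + (-3/4 + (3/4)*9 - 135/16))**2 = -17*(-4 + (-3/4 + 27/4 - 135/16))**2 = -17*(-4 - 39/16)**2 = -17*(-103/16)**2 = -17*10609/256 = -180353/256 ≈ -704.50)
(E + G) - 1707 = (-180353/256 + 886) - 1707 = 46463/256 - 1707 = -390529/256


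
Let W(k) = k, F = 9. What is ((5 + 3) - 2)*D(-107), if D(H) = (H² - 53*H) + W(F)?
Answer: 102774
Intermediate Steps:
D(H) = 9 + H² - 53*H (D(H) = (H² - 53*H) + 9 = 9 + H² - 53*H)
((5 + 3) - 2)*D(-107) = ((5 + 3) - 2)*(9 + (-107)² - 53*(-107)) = (8 - 2)*(9 + 11449 + 5671) = 6*17129 = 102774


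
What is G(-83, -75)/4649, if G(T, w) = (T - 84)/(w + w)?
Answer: 167/697350 ≈ 0.00023948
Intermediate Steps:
G(T, w) = (-84 + T)/(2*w) (G(T, w) = (-84 + T)/((2*w)) = (-84 + T)*(1/(2*w)) = (-84 + T)/(2*w))
G(-83, -75)/4649 = ((½)*(-84 - 83)/(-75))/4649 = ((½)*(-1/75)*(-167))*(1/4649) = (167/150)*(1/4649) = 167/697350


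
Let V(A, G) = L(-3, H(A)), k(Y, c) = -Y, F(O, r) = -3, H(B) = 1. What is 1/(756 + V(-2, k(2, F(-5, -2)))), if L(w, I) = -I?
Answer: 1/755 ≈ 0.0013245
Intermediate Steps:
V(A, G) = -1 (V(A, G) = -1*1 = -1)
1/(756 + V(-2, k(2, F(-5, -2)))) = 1/(756 - 1) = 1/755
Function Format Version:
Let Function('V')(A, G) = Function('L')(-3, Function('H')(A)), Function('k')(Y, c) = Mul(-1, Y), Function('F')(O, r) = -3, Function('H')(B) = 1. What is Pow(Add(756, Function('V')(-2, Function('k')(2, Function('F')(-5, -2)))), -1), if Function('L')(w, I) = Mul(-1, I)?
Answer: Rational(1, 755) ≈ 0.0013245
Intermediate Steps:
Function('V')(A, G) = -1 (Function('V')(A, G) = Mul(-1, 1) = -1)
Pow(Add(756, Function('V')(-2, Function('k')(2, Function('F')(-5, -2)))), -1) = Pow(Add(756, -1), -1) = Pow(755, -1) = Rational(1, 755)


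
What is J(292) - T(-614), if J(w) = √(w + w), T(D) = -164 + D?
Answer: 778 + 2*√146 ≈ 802.17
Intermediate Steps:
J(w) = √2*√w (J(w) = √(2*w) = √2*√w)
J(292) - T(-614) = √2*√292 - (-164 - 614) = √2*(2*√73) - 1*(-778) = 2*√146 + 778 = 778 + 2*√146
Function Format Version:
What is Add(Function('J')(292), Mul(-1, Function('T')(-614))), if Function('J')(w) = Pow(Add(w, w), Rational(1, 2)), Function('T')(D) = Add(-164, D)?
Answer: Add(778, Mul(2, Pow(146, Rational(1, 2)))) ≈ 802.17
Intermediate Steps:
Function('J')(w) = Mul(Pow(2, Rational(1, 2)), Pow(w, Rational(1, 2))) (Function('J')(w) = Pow(Mul(2, w), Rational(1, 2)) = Mul(Pow(2, Rational(1, 2)), Pow(w, Rational(1, 2))))
Add(Function('J')(292), Mul(-1, Function('T')(-614))) = Add(Mul(Pow(2, Rational(1, 2)), Pow(292, Rational(1, 2))), Mul(-1, Add(-164, -614))) = Add(Mul(Pow(2, Rational(1, 2)), Mul(2, Pow(73, Rational(1, 2)))), Mul(-1, -778)) = Add(Mul(2, Pow(146, Rational(1, 2))), 778) = Add(778, Mul(2, Pow(146, Rational(1, 2))))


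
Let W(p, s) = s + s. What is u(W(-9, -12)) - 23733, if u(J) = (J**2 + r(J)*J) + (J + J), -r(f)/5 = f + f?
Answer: -28965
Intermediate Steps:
r(f) = -10*f (r(f) = -5*(f + f) = -10*f)
W(p, s) = 2*s
u(J) = -9*J**2 + 2*J (u(J) = (J**2 + (-10*J)*J) + (J + J) = (J**2 - 10*J**2) + 2*J = -9*J**2 + 2*J)
u(W(-9, -12)) - 23733 = (2*(-12))*(2 - 18*(-12)) - 23733 = -24*(2 - 9*(-24)) - 23733 = -24*(2 + 216) - 23733 = -24*218 - 23733 = -5232 - 23733 = -28965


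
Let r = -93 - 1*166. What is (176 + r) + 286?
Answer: 203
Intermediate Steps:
r = -259 (r = -93 - 166 = -259)
(176 + r) + 286 = (176 - 259) + 286 = -83 + 286 = 203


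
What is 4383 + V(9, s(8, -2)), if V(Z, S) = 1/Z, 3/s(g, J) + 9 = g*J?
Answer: 39448/9 ≈ 4383.1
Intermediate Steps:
s(g, J) = 3/(-9 + J*g) (s(g, J) = 3/(-9 + g*J) = 3/(-9 + J*g))
4383 + V(9, s(8, -2)) = 4383 + 1/9 = 4383 + ⅑ = 39448/9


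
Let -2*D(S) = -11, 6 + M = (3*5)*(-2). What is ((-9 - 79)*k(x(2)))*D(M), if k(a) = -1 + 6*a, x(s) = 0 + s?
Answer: -5324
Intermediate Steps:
x(s) = s
M = -36 (M = -6 + (3*5)*(-2) = -6 + 15*(-2) = -6 - 30 = -36)
D(S) = 11/2 (D(S) = -½*(-11) = 11/2)
((-9 - 79)*k(x(2)))*D(M) = ((-9 - 79)*(-1 + 6*2))*(11/2) = -88*(-1 + 12)*(11/2) = -88*11*(11/2) = -968*11/2 = -5324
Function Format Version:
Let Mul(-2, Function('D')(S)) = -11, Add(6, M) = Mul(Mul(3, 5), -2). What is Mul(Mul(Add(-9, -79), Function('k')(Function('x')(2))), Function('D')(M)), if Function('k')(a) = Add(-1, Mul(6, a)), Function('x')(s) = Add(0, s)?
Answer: -5324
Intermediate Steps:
Function('x')(s) = s
M = -36 (M = Add(-6, Mul(Mul(3, 5), -2)) = Add(-6, Mul(15, -2)) = Add(-6, -30) = -36)
Function('D')(S) = Rational(11, 2) (Function('D')(S) = Mul(Rational(-1, 2), -11) = Rational(11, 2))
Mul(Mul(Add(-9, -79), Function('k')(Function('x')(2))), Function('D')(M)) = Mul(Mul(Add(-9, -79), Add(-1, Mul(6, 2))), Rational(11, 2)) = Mul(Mul(-88, Add(-1, 12)), Rational(11, 2)) = Mul(Mul(-88, 11), Rational(11, 2)) = Mul(-968, Rational(11, 2)) = -5324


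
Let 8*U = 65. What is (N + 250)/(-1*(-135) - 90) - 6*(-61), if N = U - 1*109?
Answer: 132953/360 ≈ 369.31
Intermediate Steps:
U = 65/8 (U = (⅛)*65 = 65/8 ≈ 8.1250)
N = -807/8 (N = 65/8 - 1*109 = 65/8 - 109 = -807/8 ≈ -100.88)
(N + 250)/(-1*(-135) - 90) - 6*(-61) = (-807/8 + 250)/(-1*(-135) - 90) - 6*(-61) = 1193/(8*(135 - 90)) + 366 = (1193/8)/45 + 366 = (1193/8)*(1/45) + 366 = 1193/360 + 366 = 132953/360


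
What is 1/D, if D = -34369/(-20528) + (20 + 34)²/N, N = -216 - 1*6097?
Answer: 129593264/157111849 ≈ 0.82485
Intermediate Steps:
N = -6313 (N = -216 - 6097 = -6313)
D = 157111849/129593264 (D = -34369/(-20528) + (20 + 34)²/(-6313) = -34369*(-1/20528) + 54²*(-1/6313) = 34369/20528 + 2916*(-1/6313) = 34369/20528 - 2916/6313 = 157111849/129593264 ≈ 1.2123)
1/D = 1/(157111849/129593264) = 129593264/157111849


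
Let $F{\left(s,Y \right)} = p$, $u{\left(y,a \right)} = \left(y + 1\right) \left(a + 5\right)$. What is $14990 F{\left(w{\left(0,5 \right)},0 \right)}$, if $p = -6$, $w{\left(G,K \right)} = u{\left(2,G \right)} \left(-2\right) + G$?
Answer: $-89940$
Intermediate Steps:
$u{\left(y,a \right)} = \left(1 + y\right) \left(5 + a\right)$
$w{\left(G,K \right)} = -30 - 5 G$ ($w{\left(G,K \right)} = \left(5 + G + 5 \cdot 2 + G 2\right) \left(-2\right) + G = \left(5 + G + 10 + 2 G\right) \left(-2\right) + G = \left(15 + 3 G\right) \left(-2\right) + G = \left(-30 - 6 G\right) + G = -30 - 5 G$)
$F{\left(s,Y \right)} = -6$
$14990 F{\left(w{\left(0,5 \right)},0 \right)} = 14990 \left(-6\right) = -89940$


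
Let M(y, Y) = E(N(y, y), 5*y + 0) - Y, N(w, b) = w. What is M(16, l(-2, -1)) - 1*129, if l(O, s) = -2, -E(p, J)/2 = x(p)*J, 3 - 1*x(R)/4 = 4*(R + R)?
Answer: 79873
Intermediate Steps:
x(R) = 12 - 32*R (x(R) = 12 - 16*(R + R) = 12 - 16*2*R = 12 - 32*R)
E(p, J) = -2*J*(12 - 32*p) (E(p, J) = -2*(12 - 32*p)*J = -2*J*(12 - 32*p))
M(y, Y) = -Y + 40*y*(-3 + 8*y) (M(y, Y) = 8*(5*y + 0)*(-3 + 8*y) - Y = 8*(5*y)*(-3 + 8*y) - Y = 40*y*(-3 + 8*y) - Y = -Y + 40*y*(-3 + 8*y))
M(16, l(-2, -1)) - 1*129 = (-1*(-2) + 40*16*(-3 + 8*16)) - 1*129 = (2 + 40*16*(-3 + 128)) - 129 = (2 + 40*16*125) - 129 = (2 + 80000) - 129 = 80002 - 129 = 79873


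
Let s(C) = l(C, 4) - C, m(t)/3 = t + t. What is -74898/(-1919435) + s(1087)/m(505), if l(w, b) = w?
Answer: 74898/1919435 ≈ 0.039021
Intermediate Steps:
m(t) = 6*t (m(t) = 3*(t + t) = 3*(2*t) = 6*t)
s(C) = 0 (s(C) = C - C = 0)
-74898/(-1919435) + s(1087)/m(505) = -74898/(-1919435) + 0/((6*505)) = -74898*(-1/1919435) + 0/3030 = 74898/1919435 + 0*(1/3030) = 74898/1919435 + 0 = 74898/1919435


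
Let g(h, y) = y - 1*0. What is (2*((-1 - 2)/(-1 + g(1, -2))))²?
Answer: 4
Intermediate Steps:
g(h, y) = y (g(h, y) = y + 0 = y)
(2*((-1 - 2)/(-1 + g(1, -2))))² = (2*((-1 - 2)/(-1 - 2)))² = (2*(-3/(-3)))² = (2*(-3*(-⅓)))² = (2*1)² = 2² = 4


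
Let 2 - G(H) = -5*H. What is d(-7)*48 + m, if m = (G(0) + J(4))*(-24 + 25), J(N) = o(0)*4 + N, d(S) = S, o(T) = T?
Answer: -330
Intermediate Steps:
J(N) = N (J(N) = 0*4 + N = 0 + N = N)
G(H) = 2 + 5*H (G(H) = 2 - (-5)*H = 2 + 5*H)
m = 6 (m = ((2 + 5*0) + 4)*(-24 + 25) = ((2 + 0) + 4)*1 = (2 + 4)*1 = 6*1 = 6)
d(-7)*48 + m = -7*48 + 6 = -336 + 6 = -330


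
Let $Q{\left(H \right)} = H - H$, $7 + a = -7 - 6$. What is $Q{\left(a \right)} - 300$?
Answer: $-300$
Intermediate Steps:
$a = -20$ ($a = -7 - 13 = -20$)
$Q{\left(H \right)} = 0$
$Q{\left(a \right)} - 300 = 0 - 300 = -300$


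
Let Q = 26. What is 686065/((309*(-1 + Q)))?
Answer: 137213/1545 ≈ 88.811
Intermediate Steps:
686065/((309*(-1 + Q))) = 686065/((309*(-1 + 26))) = 686065/((309*25)) = 686065/7725 = 686065*(1/7725) = 137213/1545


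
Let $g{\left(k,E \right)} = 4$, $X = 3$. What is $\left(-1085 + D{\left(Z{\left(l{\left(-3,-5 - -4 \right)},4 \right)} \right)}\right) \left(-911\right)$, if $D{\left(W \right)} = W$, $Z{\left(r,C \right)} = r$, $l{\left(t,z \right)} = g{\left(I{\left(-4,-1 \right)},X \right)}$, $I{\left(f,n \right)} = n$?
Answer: $984791$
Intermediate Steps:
$l{\left(t,z \right)} = 4$
$\left(-1085 + D{\left(Z{\left(l{\left(-3,-5 - -4 \right)},4 \right)} \right)}\right) \left(-911\right) = \left(-1085 + 4\right) \left(-911\right) = \left(-1081\right) \left(-911\right) = 984791$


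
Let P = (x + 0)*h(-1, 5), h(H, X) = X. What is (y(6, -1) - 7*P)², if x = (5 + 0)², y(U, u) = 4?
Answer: 758641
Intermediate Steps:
x = 25 (x = 5² = 25)
P = 125 (P = (25 + 0)*5 = 25*5 = 125)
(y(6, -1) - 7*P)² = (4 - 7*125)² = (4 - 875)² = (-871)² = 758641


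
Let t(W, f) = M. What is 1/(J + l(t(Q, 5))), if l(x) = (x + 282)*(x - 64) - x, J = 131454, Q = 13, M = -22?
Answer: 1/109116 ≈ 9.1646e-6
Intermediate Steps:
t(W, f) = -22
l(x) = -x + (-64 + x)*(282 + x) (l(x) = (282 + x)*(-64 + x) - x = (-64 + x)*(282 + x) - x = -x + (-64 + x)*(282 + x))
1/(J + l(t(Q, 5))) = 1/(131454 + (-18048 + (-22)**2 + 217*(-22))) = 1/(131454 + (-18048 + 484 - 4774)) = 1/(131454 - 22338) = 1/109116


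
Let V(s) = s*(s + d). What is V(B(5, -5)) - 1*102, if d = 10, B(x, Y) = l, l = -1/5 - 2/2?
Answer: -2814/25 ≈ -112.56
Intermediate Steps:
l = -6/5 (l = -1*1/5 - 2*1/2 = -1/5 - 1 = -6/5 ≈ -1.2000)
B(x, Y) = -6/5
V(s) = s*(10 + s) (V(s) = s*(s + 10) = s*(10 + s))
V(B(5, -5)) - 1*102 = -6*(10 - 6/5)/5 - 1*102 = -6/5*44/5 - 102 = -264/25 - 102 = -2814/25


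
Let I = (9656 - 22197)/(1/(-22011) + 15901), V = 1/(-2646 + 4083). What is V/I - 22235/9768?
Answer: -267374639151025/117414145237752 ≈ -2.2772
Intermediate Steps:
V = 1/1437 ≈ 0.00069589
I = -276039951/349996910 (I = -12541/(-1/22011 + 15901) = -12541/349996910/22011 = -12541*22011/349996910 = -276039951/349996910 ≈ -0.78869)
V/I - 22235/9768 = 1/(1437*(-276039951/349996910)) - 22235/9768 = (1/1437)*(-349996910/276039951) - 22235*1/9768 = -349996910/396669409587 - 22235/9768 = -267374639151025/117414145237752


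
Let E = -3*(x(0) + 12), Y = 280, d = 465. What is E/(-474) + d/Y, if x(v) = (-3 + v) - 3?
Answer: 7515/4424 ≈ 1.6987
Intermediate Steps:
x(v) = -6 + v
E = -18 (E = -3*((-6 + 0) + 12) = -3*(-6 + 12) = -3*6 = -18)
E/(-474) + d/Y = -18/(-474) + 465/280 = -18*(-1/474) + 465*(1/280) = 3/79 + 93/56 = 7515/4424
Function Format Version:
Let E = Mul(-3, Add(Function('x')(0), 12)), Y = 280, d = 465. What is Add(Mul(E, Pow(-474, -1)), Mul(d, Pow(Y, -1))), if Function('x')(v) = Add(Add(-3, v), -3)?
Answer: Rational(7515, 4424) ≈ 1.6987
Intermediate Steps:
Function('x')(v) = Add(-6, v)
E = -18 (E = Mul(-3, Add(Add(-6, 0), 12)) = Mul(-3, Add(-6, 12)) = Mul(-3, 6) = -18)
Add(Mul(E, Pow(-474, -1)), Mul(d, Pow(Y, -1))) = Add(Mul(-18, Pow(-474, -1)), Mul(465, Pow(280, -1))) = Add(Mul(-18, Rational(-1, 474)), Mul(465, Rational(1, 280))) = Add(Rational(3, 79), Rational(93, 56)) = Rational(7515, 4424)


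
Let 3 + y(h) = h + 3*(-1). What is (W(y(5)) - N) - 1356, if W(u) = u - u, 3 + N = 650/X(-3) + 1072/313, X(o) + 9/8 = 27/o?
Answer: -32761841/25353 ≈ -1292.2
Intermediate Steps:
X(o) = -9/8 + 27/o
N = -1616827/25353 (N = -3 + (650/(-9/8 + 27/(-3)) + 1072/313) = -3 + (650/(-9/8 + 27*(-1/3)) + 1072*(1/313)) = -3 + (650/(-9/8 - 9) + 1072/313) = -3 + (650/(-81/8) + 1072/313) = -3 + (650*(-8/81) + 1072/313) = -3 + (-5200/81 + 1072/313) = -3 - 1540768/25353 = -1616827/25353 ≈ -63.773)
y(h) = -6 + h (y(h) = -3 + (h + 3*(-1)) = -3 + (h - 3) = -3 + (-3 + h) = -6 + h)
W(u) = 0
(W(y(5)) - N) - 1356 = (0 - 1*(-1616827/25353)) - 1356 = (0 + 1616827/25353) - 1356 = 1616827/25353 - 1356 = -32761841/25353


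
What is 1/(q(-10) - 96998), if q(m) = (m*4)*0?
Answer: -1/96998 ≈ -1.0309e-5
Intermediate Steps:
q(m) = 0 (q(m) = (4*m)*0 = 0)
1/(q(-10) - 96998) = 1/(0 - 96998) = 1/(-96998) = -1/96998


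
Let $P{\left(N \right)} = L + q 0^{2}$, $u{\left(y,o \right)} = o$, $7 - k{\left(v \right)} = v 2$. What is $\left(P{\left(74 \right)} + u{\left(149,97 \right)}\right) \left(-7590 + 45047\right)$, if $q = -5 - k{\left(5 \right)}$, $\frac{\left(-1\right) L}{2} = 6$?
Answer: $3183845$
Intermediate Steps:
$k{\left(v \right)} = 7 - 2 v$ ($k{\left(v \right)} = 7 - v 2 = 7 - 2 v$)
$L = -12$ ($L = \left(-2\right) 6 = -12$)
$q = -2$ ($q = -5 - \left(7 - 10\right) = -5 - -3 = -5 + 3 = -2$)
$P{\left(N \right)} = -12$ ($P{\left(N \right)} = -12 - 2 \cdot 0^{2} = -12 - 0 = -12 + 0 = -12$)
$\left(P{\left(74 \right)} + u{\left(149,97 \right)}\right) \left(-7590 + 45047\right) = \left(-12 + 97\right) \left(-7590 + 45047\right) = 85 \cdot 37457 = 3183845$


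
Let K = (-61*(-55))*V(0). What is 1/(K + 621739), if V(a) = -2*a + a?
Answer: 1/621739 ≈ 1.6084e-6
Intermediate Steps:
V(a) = -a
K = 0 (K = (-61*(-55))*(-1*0) = 3355*0 = 0)
1/(K + 621739) = 1/(0 + 621739) = 1/621739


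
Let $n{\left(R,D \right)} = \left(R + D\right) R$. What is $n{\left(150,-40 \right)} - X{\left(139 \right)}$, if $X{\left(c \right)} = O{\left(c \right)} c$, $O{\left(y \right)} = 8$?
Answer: $15388$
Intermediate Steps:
$n{\left(R,D \right)} = R \left(D + R\right)$ ($n{\left(R,D \right)} = \left(D + R\right) R = R \left(D + R\right)$)
$X{\left(c \right)} = 8 c$
$n{\left(150,-40 \right)} - X{\left(139 \right)} = 150 \left(-40 + 150\right) - 8 \cdot 139 = 150 \cdot 110 - 1112 = 16500 - 1112 = 15388$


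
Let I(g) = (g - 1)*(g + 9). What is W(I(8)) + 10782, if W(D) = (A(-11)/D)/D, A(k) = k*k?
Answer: 152684023/14161 ≈ 10782.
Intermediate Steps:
A(k) = k**2
I(g) = (-1 + g)*(9 + g)
W(D) = 121/D**2 (W(D) = ((-11)**2/D)/D = (121/D)/D = 121/D**2)
W(I(8)) + 10782 = 121/(-9 + 8**2 + 8*8)**2 + 10782 = 121/(-9 + 64 + 64)**2 + 10782 = 121/119**2 + 10782 = 121*(1/14161) + 10782 = 121/14161 + 10782 = 152684023/14161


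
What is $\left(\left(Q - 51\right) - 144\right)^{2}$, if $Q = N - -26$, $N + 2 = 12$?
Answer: $25281$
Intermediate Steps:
$N = 10$ ($N = -2 + 12 = 10$)
$Q = 36$ ($Q = 10 - -26 = 10 + 26 = 36$)
$\left(\left(Q - 51\right) - 144\right)^{2} = \left(\left(36 - 51\right) - 144\right)^{2} = \left(-15 - 144\right)^{2} = \left(-159\right)^{2} = 25281$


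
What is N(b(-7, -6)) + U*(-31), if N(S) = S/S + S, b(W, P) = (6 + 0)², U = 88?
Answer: -2691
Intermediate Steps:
b(W, P) = 36 (b(W, P) = 6² = 36)
N(S) = 1 + S
N(b(-7, -6)) + U*(-31) = (1 + 36) + 88*(-31) = 37 - 2728 = -2691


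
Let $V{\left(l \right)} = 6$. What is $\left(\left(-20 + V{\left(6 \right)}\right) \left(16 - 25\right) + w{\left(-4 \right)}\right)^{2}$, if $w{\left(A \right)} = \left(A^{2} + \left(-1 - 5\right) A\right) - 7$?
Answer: $25281$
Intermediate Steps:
$w{\left(A \right)} = -7 + A^{2} - 6 A$ ($w{\left(A \right)} = \left(A^{2} + \left(-1 - 5\right) A\right) - 7 = \left(A^{2} - 6 A\right) - 7 = -7 + A^{2} - 6 A$)
$\left(\left(-20 + V{\left(6 \right)}\right) \left(16 - 25\right) + w{\left(-4 \right)}\right)^{2} = \left(\left(-20 + 6\right) \left(16 - 25\right) - \left(-17 - 16\right)\right)^{2} = \left(\left(-14\right) \left(-9\right) + \left(-7 + 16 + 24\right)\right)^{2} = \left(126 + 33\right)^{2} = 159^{2} = 25281$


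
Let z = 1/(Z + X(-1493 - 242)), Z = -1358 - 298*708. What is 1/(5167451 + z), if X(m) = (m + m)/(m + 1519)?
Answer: 22931201/118495857538543 ≈ 1.9352e-7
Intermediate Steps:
Z = -212342 (Z = -1358 - 210984 = -212342)
X(m) = 2*m/(1519 + m) (X(m) = (2*m)/(1519 + m) = 2*m/(1519 + m))
z = -108/22931201 (z = 1/(-212342 + 2*(-1493 - 242)/(1519 + (-1493 - 242))) = 1/(-212342 + 2*(-1735)/(1519 - 1735)) = 1/(-212342 + 2*(-1735)/(-216)) = 1/(-212342 + 2*(-1735)*(-1/216)) = 1/(-212342 + 1735/108) = 1/(-22931201/108) = -108/22931201 ≈ -4.7097e-6)
1/(5167451 + z) = 1/(5167451 - 108/22931201) = 1/(118495857538543/22931201) = 22931201/118495857538543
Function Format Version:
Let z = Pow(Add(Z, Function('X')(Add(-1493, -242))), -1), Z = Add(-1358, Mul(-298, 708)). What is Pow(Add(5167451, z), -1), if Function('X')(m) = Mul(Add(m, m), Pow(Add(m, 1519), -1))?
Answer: Rational(22931201, 118495857538543) ≈ 1.9352e-7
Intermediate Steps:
Z = -212342 (Z = Add(-1358, -210984) = -212342)
Function('X')(m) = Mul(2, m, Pow(Add(1519, m), -1)) (Function('X')(m) = Mul(Mul(2, m), Pow(Add(1519, m), -1)) = Mul(2, m, Pow(Add(1519, m), -1)))
z = Rational(-108, 22931201) (z = Pow(Add(-212342, Mul(2, Add(-1493, -242), Pow(Add(1519, Add(-1493, -242)), -1))), -1) = Pow(Add(-212342, Mul(2, -1735, Pow(Add(1519, -1735), -1))), -1) = Pow(Add(-212342, Mul(2, -1735, Pow(-216, -1))), -1) = Pow(Add(-212342, Mul(2, -1735, Rational(-1, 216))), -1) = Pow(Add(-212342, Rational(1735, 108)), -1) = Pow(Rational(-22931201, 108), -1) = Rational(-108, 22931201) ≈ -4.7097e-6)
Pow(Add(5167451, z), -1) = Pow(Add(5167451, Rational(-108, 22931201)), -1) = Pow(Rational(118495857538543, 22931201), -1) = Rational(22931201, 118495857538543)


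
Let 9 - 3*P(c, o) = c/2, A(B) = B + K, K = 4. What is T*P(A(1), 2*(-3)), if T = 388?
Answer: 2522/3 ≈ 840.67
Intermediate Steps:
A(B) = 4 + B (A(B) = B + 4 = 4 + B)
P(c, o) = 3 - c/6 (P(c, o) = 3 - c/(3*2) = 3 - c/6)
T*P(A(1), 2*(-3)) = 388*(3 - (4 + 1)/6) = 388*(3 - 1/6*5) = 388*(3 - 5/6) = 388*(13/6) = 2522/3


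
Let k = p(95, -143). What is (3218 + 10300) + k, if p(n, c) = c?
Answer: 13375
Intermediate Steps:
k = -143
(3218 + 10300) + k = (3218 + 10300) - 143 = 13518 - 143 = 13375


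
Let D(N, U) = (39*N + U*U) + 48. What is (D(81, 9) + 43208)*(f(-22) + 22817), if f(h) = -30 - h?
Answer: 1060527264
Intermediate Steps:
D(N, U) = 48 + U**2 + 39*N (D(N, U) = (39*N + U**2) + 48 = (U**2 + 39*N) + 48 = 48 + U**2 + 39*N)
(D(81, 9) + 43208)*(f(-22) + 22817) = ((48 + 9**2 + 39*81) + 43208)*((-30 - 1*(-22)) + 22817) = ((48 + 81 + 3159) + 43208)*((-30 + 22) + 22817) = (3288 + 43208)*(-8 + 22817) = 46496*22809 = 1060527264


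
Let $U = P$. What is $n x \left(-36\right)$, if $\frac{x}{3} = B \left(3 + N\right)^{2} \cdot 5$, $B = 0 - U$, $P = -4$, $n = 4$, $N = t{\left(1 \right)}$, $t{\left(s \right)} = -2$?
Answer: $-8640$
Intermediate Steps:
$N = -2$
$U = -4$
$B = 4$ ($B = 0 - -4 = 0 + 4 = 4$)
$x = 60$ ($x = 3 \cdot 4 \left(3 - 2\right)^{2} \cdot 5 = 3 \cdot 4 \cdot 1^{2} \cdot 5 = 3 \cdot 4 \cdot 1 \cdot 5 = 3 \cdot 4 \cdot 5 = 3 \cdot 20 = 60$)
$n x \left(-36\right) = 4 \cdot 60 \left(-36\right) = 240 \left(-36\right) = -8640$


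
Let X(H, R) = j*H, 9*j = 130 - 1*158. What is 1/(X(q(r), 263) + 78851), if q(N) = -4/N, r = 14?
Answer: 9/709667 ≈ 1.2682e-5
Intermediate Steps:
j = -28/9 (j = (130 - 1*158)/9 = (130 - 158)/9 = (1/9)*(-28) = -28/9 ≈ -3.1111)
X(H, R) = -28*H/9
1/(X(q(r), 263) + 78851) = 1/(-(-112)/(9*14) + 78851) = 1/(-28/9*(-2/7) + 78851) = 1/(8/9 + 78851) = 1/(709667/9) = 9/709667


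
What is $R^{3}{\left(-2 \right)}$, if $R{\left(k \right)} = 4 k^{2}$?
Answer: $4096$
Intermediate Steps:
$R^{3}{\left(-2 \right)} = \left(4 \left(-2\right)^{2}\right)^{3} = \left(4 \cdot 4\right)^{3} = 16^{3} = 4096$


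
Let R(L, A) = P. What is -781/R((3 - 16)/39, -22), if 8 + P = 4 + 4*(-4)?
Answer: 781/20 ≈ 39.050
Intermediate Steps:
P = -20 (P = -8 + (4 + 4*(-4)) = -8 + (4 - 16) = -8 - 12 = -20)
R(L, A) = -20
-781/R((3 - 16)/39, -22) = -781/(-20) = -781*(-1/20) = 781/20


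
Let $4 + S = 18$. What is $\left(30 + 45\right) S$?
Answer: $1050$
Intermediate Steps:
$S = 14$ ($S = -4 + 18 = 14$)
$\left(30 + 45\right) S = \left(30 + 45\right) 14 = 75 \cdot 14 = 1050$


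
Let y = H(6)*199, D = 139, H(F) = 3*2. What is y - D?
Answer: 1055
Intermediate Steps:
H(F) = 6
y = 1194 (y = 6*199 = 1194)
y - D = 1194 - 1*139 = 1194 - 139 = 1055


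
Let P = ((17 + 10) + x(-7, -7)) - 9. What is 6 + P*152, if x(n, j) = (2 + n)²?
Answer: 6542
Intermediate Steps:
P = 43 (P = ((17 + 10) + (2 - 7)²) - 9 = (27 + (-5)²) - 9 = (27 + 25) - 9 = 52 - 9 = 43)
6 + P*152 = 6 + 43*152 = 6 + 6536 = 6542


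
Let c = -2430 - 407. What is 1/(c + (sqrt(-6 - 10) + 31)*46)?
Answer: -1411/2024777 - 184*I/2024777 ≈ -0.00069687 - 9.0874e-5*I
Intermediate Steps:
c = -2837
1/(c + (sqrt(-6 - 10) + 31)*46) = 1/(-2837 + (sqrt(-6 - 10) + 31)*46) = 1/(-2837 + (sqrt(-16) + 31)*46) = 1/(-2837 + (4*I + 31)*46) = 1/(-2837 + (31 + 4*I)*46) = 1/(-2837 + (1426 + 184*I)) = 1/(-1411 + 184*I) = (-1411 - 184*I)/2024777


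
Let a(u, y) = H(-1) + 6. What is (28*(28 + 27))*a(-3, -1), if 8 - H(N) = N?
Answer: 23100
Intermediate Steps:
H(N) = 8 - N
a(u, y) = 15 (a(u, y) = (8 - 1*(-1)) + 6 = (8 + 1) + 6 = 9 + 6 = 15)
(28*(28 + 27))*a(-3, -1) = (28*(28 + 27))*15 = (28*55)*15 = 1540*15 = 23100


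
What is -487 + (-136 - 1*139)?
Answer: -762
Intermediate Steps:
-487 + (-136 - 1*139) = -487 + (-136 - 139) = -487 - 275 = -762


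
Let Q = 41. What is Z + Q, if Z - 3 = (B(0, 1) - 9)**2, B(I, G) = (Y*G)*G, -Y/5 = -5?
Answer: 300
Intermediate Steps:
Y = 25 (Y = -5*(-5) = 25)
B(I, G) = 25*G**2 (B(I, G) = (25*G)*G = 25*G**2)
Z = 259 (Z = 3 + (25*1**2 - 9)**2 = 3 + (25*1 - 9)**2 = 3 + (25 - 9)**2 = 3 + 16**2 = 3 + 256 = 259)
Z + Q = 259 + 41 = 300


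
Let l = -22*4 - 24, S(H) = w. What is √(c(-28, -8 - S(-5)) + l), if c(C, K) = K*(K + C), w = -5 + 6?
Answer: √221 ≈ 14.866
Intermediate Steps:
w = 1
S(H) = 1
l = -112 (l = -88 - 24 = -112)
c(C, K) = K*(C + K)
√(c(-28, -8 - S(-5)) + l) = √((-8 - 1*1)*(-28 + (-8 - 1*1)) - 112) = √((-8 - 1)*(-28 + (-8 - 1)) - 112) = √(-9*(-28 - 9) - 112) = √(-9*(-37) - 112) = √(333 - 112) = √221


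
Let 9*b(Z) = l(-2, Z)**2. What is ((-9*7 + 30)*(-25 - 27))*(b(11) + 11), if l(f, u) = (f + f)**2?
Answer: 203060/3 ≈ 67687.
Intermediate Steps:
l(f, u) = 4*f**2 (l(f, u) = (2*f)**2 = 4*f**2)
b(Z) = 256/9 (b(Z) = (4*(-2)**2)**2/9 = (4*4)**2/9 = (1/9)*16**2 = (1/9)*256 = 256/9)
((-9*7 + 30)*(-25 - 27))*(b(11) + 11) = ((-9*7 + 30)*(-25 - 27))*(256/9 + 11) = ((-63 + 30)*(-52))*(355/9) = -33*(-52)*(355/9) = 1716*(355/9) = 203060/3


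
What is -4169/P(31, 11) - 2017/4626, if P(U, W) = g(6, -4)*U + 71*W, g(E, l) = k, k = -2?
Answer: -20736017/3326094 ≈ -6.2343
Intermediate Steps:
g(E, l) = -2
P(U, W) = -2*U + 71*W
-4169/P(31, 11) - 2017/4626 = -4169/(-2*31 + 71*11) - 2017/4626 = -4169/(-62 + 781) - 2017*1/4626 = -4169/719 - 2017/4626 = -20736017/3326094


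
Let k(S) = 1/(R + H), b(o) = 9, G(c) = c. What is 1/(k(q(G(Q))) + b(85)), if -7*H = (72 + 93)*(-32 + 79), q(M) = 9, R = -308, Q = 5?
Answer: 9911/89192 ≈ 0.11112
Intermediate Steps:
H = -7755/7 (H = -(72 + 93)*(-32 + 79)/7 = -165*47/7 = -⅐*7755 = -7755/7 ≈ -1107.9)
k(S) = -7/9911 (k(S) = 1/(-308 - 7755/7) = 1/(-9911/7) = -7/9911)
1/(k(q(G(Q))) + b(85)) = 1/(-7/9911 + 9) = 1/(89192/9911) = 9911/89192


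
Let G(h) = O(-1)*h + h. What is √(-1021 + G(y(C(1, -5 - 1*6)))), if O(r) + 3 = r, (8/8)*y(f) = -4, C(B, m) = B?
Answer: I*√1009 ≈ 31.765*I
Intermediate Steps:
y(f) = -4
O(r) = -3 + r
G(h) = -3*h (G(h) = (-3 - 1)*h + h = -4*h + h = -3*h)
√(-1021 + G(y(C(1, -5 - 1*6)))) = √(-1021 - 3*(-4)) = √(-1021 + 12) = √(-1009) = I*√1009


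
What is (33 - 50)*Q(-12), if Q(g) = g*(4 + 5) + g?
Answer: 2040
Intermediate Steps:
Q(g) = 10*g (Q(g) = g*9 + g = 9*g + g = 10*g)
(33 - 50)*Q(-12) = (33 - 50)*(10*(-12)) = -17*(-120) = 2040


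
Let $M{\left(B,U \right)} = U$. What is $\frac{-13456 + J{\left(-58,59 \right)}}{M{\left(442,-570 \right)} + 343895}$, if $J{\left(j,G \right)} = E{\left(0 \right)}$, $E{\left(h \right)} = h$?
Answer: $- \frac{13456}{343325} \approx -0.039193$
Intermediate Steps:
$J{\left(j,G \right)} = 0$
$\frac{-13456 + J{\left(-58,59 \right)}}{M{\left(442,-570 \right)} + 343895} = \frac{-13456 + 0}{-570 + 343895} = - \frac{13456}{343325}$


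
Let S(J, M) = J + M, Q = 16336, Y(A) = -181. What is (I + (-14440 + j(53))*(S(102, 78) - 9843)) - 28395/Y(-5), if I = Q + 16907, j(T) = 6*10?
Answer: 25156708518/181 ≈ 1.3899e+8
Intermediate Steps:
j(T) = 60
I = 33243 (I = 16336 + 16907 = 33243)
(I + (-14440 + j(53))*(S(102, 78) - 9843)) - 28395/Y(-5) = (33243 + (-14440 + 60)*((102 + 78) - 9843)) - 28395/(-181) = (33243 - 14380*(180 - 9843)) - 28395*(-1/181) = (33243 - 14380*(-9663)) + 28395/181 = (33243 + 138953940) + 28395/181 = 138987183 + 28395/181 = 25156708518/181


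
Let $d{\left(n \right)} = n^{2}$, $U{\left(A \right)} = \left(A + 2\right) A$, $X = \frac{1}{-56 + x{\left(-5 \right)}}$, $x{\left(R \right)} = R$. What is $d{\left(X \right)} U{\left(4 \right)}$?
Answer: $\frac{24}{3721} \approx 0.0064499$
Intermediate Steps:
$X = - \frac{1}{61}$ ($X = \frac{1}{-56 - 5} = \frac{1}{-61} = - \frac{1}{61} \approx -0.016393$)
$U{\left(A \right)} = A \left(2 + A\right)$ ($U{\left(A \right)} = \left(2 + A\right) A = A \left(2 + A\right)$)
$d{\left(X \right)} U{\left(4 \right)} = \left(- \frac{1}{61}\right)^{2} \cdot 4 \left(2 + 4\right) = \frac{4 \cdot 6}{3721} = \frac{1}{3721} \cdot 24 = \frac{24}{3721}$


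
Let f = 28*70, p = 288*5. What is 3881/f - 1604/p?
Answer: 382/441 ≈ 0.86621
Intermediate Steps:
p = 1440
f = 1960
3881/f - 1604/p = 3881/1960 - 1604/1440 = 3881*(1/1960) - 1604*1/1440 = 3881/1960 - 401/360 = 382/441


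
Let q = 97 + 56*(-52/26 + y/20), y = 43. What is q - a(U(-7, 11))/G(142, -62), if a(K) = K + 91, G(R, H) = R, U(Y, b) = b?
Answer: 37162/355 ≈ 104.68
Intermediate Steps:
a(K) = 91 + K
q = 527/5 (q = 97 + 56*(-52/26 + 43/20) = 97 + 56*(-52*1/26 + 43*(1/20)) = 97 + 56*(-2 + 43/20) = 97 + 56*(3/20) = 97 + 42/5 = 527/5 ≈ 105.40)
q - a(U(-7, 11))/G(142, -62) = 527/5 - (91 + 11)/142 = 527/5 - 102/142 = 527/5 - 1*51/71 = 527/5 - 51/71 = 37162/355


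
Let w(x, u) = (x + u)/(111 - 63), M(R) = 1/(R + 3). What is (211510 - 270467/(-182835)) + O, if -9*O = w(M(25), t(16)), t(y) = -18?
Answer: 51974776788493/245730240 ≈ 2.1151e+5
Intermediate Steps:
M(R) = 1/(3 + R)
w(x, u) = u/48 + x/48 (w(x, u) = (u + x)/48 = (u + x)*(1/48) = u/48 + x/48)
O = 503/12096 (O = -((1/48)*(-18) + 1/(48*(3 + 25)))/9 = -(-3/8 + (1/48)/28)/9 = -(-3/8 + (1/48)*(1/28))/9 = -(-3/8 + 1/1344)/9 = -⅑*(-503/1344) = 503/12096 ≈ 0.041584)
(211510 - 270467/(-182835)) + O = (211510 - 270467/(-182835)) + 503/12096 = (211510 - 270467*(-1/182835)) + 503/12096 = (211510 + 270467/182835) + 503/12096 = 38671701317/182835 + 503/12096 = 51974776788493/245730240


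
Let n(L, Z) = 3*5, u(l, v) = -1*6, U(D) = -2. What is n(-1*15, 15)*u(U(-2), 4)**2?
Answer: 540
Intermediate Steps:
u(l, v) = -6
n(L, Z) = 15
n(-1*15, 15)*u(U(-2), 4)**2 = 15*(-6)**2 = 15*36 = 540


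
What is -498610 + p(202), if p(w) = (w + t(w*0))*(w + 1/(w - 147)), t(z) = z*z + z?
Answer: -25179128/55 ≈ -4.5780e+5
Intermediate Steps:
t(z) = z + z² (t(z) = z² + z = z + z²)
p(w) = w*(w + 1/(-147 + w)) (p(w) = (w + (w*0)*(1 + w*0))*(w + 1/(w - 147)) = (w + 0*(1 + 0))*(w + 1/(-147 + w)) = (w + 0*1)*(w + 1/(-147 + w)) = (w + 0)*(w + 1/(-147 + w)) = w*(w + 1/(-147 + w)))
-498610 + p(202) = -498610 + 202*(1 + 202² - 147*202)/(-147 + 202) = -498610 + 202*(1 + 40804 - 29694)/55 = -498610 + 202*(1/55)*11111 = -498610 + 2244422/55 = -25179128/55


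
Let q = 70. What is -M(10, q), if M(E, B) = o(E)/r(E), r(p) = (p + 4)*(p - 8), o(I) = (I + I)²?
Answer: -100/7 ≈ -14.286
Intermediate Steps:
o(I) = 4*I² (o(I) = (2*I)² = 4*I²)
r(p) = (-8 + p)*(4 + p) (r(p) = (4 + p)*(-8 + p) = (-8 + p)*(4 + p))
M(E, B) = 4*E²/(-32 + E² - 4*E) (M(E, B) = (4*E²)/(-32 + E² - 4*E) = 4*E²/(-32 + E² - 4*E))
-M(10, q) = -4*10²/(-32 + 10² - 4*10) = -4*100/(-32 + 100 - 40) = -4*100/28 = -1*100/7 = -100/7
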